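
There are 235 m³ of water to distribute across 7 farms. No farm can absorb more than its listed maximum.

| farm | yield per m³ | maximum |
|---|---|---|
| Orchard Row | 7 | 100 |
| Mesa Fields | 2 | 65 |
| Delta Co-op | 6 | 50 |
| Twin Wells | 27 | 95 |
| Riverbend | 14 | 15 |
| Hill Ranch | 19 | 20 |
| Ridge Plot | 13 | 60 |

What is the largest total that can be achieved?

Order the farms by yield per m³: Twin Wells 27 > Hill Ranch 19 > Riverbend 14 > Ridge Plot 13 > Orchard Row 7 > Delta Co-op 6 > Mesa Fields 2.
Give Twin Wells 95 to hit its cap of 95 → 140 left.
Give Hill Ranch 20 to hit its cap of 20 → 120 left.
Give Riverbend 15 to hit its cap of 15 → 105 left.
Ridge Plot takes 60 to reach its cap of 60 → 45 left.
Orchard Row has room for 100 but only 45 remain, so it gets 45.
Total = 7×45 + 27×95 + 14×15 + 19×20 + 13×60 = 4250.

4250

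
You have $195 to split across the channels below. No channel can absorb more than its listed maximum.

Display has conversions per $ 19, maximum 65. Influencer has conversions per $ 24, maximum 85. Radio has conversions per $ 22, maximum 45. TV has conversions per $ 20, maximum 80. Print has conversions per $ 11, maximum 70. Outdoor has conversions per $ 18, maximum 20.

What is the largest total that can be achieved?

Highest conversions per $ first: Influencer 24 > Radio 22 > TV 20 > Display 19 > Outdoor 18 > Print 11.
Influencer takes 85 to reach its cap of 85 ; 110 left.
Radio: +45 to 45 (cap) ; 65 left.
Only 65 left; TV takes them to reach 65.
Total = 24×85 + 22×45 + 20×65 = 4330.

4330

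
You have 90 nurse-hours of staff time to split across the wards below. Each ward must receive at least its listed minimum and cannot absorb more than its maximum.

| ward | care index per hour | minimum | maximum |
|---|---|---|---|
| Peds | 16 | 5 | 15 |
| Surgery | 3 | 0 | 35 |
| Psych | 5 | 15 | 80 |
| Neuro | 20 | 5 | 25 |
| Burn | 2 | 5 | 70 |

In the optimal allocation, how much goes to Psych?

45

Meeting every minimum uses 5+0+15+5+5 = 30 nurse-hours, leaving 60.
Highest care index per hour first: Neuro 20 > Peds 16 > Psych 5 > Surgery 3 > Burn 2.
Neuro: +20 to 25 (cap) → 40 left.
Peds takes 10 more to reach its cap of 15 → 30 left.
Only 30 left; Psych takes them to reach 45.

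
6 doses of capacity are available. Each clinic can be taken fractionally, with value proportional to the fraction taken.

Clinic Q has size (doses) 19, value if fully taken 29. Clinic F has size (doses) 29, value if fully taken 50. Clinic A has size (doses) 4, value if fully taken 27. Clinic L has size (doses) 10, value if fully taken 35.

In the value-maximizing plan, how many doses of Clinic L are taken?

Best value per unit of size first: Clinic A 27/4≈6.75, Clinic L 35/10≈3.5, Clinic F 50/29≈1.72, Clinic Q 29/19≈1.53.
Clinic A: take in full, 4 doses for value 27 — 2 left.
Only 2 doses remain; take 2/10 of Clinic L for value 35×2/10 = 7.

2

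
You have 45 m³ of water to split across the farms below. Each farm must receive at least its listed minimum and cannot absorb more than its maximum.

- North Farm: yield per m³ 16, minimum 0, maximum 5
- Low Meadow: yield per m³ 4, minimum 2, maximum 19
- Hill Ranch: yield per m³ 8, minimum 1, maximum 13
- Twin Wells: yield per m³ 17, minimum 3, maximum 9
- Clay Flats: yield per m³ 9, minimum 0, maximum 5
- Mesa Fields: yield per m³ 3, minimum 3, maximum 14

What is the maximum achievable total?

431

Meeting every minimum uses 0+2+1+3+0+3 = 9 m³, leaving 36.
Rank by yield per m³: Twin Wells 17 > North Farm 16 > Clay Flats 9 > Hill Ranch 8 > Low Meadow 4 > Mesa Fields 3.
Twin Wells: +6 to 9 (cap) → 30 left.
Give North Farm 5 more to hit its cap of 5 → 25 left.
Give Clay Flats 5 more to hit its cap of 5 → 20 left.
Hill Ranch: +12 to 13 (cap) → 8 left.
Low Meadow has room for 17 more but only 8 remain, so it gets 10.
Total = 16×5 + 4×10 + 8×13 + 17×9 + 9×5 + 3×3 = 431.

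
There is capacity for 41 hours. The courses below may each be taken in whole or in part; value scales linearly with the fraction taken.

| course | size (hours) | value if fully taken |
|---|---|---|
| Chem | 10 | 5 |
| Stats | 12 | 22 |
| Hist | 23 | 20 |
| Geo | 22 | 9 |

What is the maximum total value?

45

Best value per unit of size first: Stats 22/12≈1.83, Hist 20/23≈0.87, Chem 5/10≈0.5, Geo 9/22≈0.409.
Take all of Stats (12 hours, value 22) ; 29 hours left.
All 23 hours of Hist fit (value 20) ; 6 remain.
Only 6 hours remain; take 6/10 of Chem for value 5×6/10 = 3.
Total value = 45.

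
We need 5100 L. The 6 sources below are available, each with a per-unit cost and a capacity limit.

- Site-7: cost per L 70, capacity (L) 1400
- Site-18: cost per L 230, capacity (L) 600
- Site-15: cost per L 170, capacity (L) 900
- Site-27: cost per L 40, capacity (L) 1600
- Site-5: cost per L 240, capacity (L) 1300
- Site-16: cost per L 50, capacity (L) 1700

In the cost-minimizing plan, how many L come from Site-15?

400

Fill from the cheapest source first.
Take 1600 from Site-27 at 40 ; need 3500 more.
Take 1700 from Site-16 at 50 ; need 1800 more.
Take 1400 from Site-7 at 70 ; need 400 more.
Site-15 at 170: take 400 of its 900 ; requirement met.
Site-18, Site-5: unused.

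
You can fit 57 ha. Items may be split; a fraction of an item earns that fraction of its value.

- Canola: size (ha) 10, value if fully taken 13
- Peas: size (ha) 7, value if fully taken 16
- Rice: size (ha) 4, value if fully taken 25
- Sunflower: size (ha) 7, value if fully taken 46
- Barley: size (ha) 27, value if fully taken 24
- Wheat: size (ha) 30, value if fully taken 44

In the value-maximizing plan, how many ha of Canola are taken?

9

Best value per unit of size first: Sunflower 46/7≈6.57, Rice 25/4≈6.25, Peas 16/7≈2.29, Wheat 44/30≈1.47, Canola 13/10≈1.3, Barley 24/27≈0.889.
Take all of Sunflower (7 ha, value 46) ; 50 ha left.
Take all of Rice (4 ha, value 25) ; 46 ha left.
Take all of Peas (7 ha, value 16) ; 39 ha left.
Wheat: take in full, 30 ha for value 44 ; 9 left.
Fill the last 9 ha with part of Canola: 9/10 of it earns 11.7.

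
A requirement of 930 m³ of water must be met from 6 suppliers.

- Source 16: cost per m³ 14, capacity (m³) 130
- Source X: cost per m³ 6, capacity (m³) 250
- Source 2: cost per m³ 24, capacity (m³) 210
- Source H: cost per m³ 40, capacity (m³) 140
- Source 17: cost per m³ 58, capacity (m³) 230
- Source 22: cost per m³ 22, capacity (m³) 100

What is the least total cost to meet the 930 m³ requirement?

Cheapest first:
Source X (6): use full 250 → 680 m³ to go.
Source 16 at 14: take all 130 m³ → 550 still needed.
Take 100 from Source 22 at 22 → need 450 more.
Take 210 from Source 2 at 24 → need 240 more.
Source H at 40: take all 140 m³ → 100 still needed.
Source 17 (58): take the remaining 100 → done.
Cost = 250×6 + 130×14 + 100×22 + 210×24 + 140×40 + 100×58 = 21960.

21960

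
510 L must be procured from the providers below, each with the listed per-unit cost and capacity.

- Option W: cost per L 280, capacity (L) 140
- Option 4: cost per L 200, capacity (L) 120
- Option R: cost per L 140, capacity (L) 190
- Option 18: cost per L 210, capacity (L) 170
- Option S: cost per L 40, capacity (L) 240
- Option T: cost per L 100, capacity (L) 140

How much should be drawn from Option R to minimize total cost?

130

Fill from the cheapest provider first.
Option S at 40: take all 240 L → 270 still needed.
Take 140 from Option T at 100 → need 130 more.
Take 130 from Option R at 140 to finish.
Option 4, Option 18, Option W: unused.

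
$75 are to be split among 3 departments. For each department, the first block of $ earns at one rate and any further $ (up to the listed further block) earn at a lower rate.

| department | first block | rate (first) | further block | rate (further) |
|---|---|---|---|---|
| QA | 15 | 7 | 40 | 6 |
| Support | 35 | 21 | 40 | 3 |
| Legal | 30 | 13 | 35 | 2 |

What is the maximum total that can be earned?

Treat each block as its own option and order by rate: Support/tier1 21 > Legal/tier1 13 > QA/tier1 7 > QA/tier2 6 > Support/tier2 3 > Legal/tier2 2.
Support/tier1 (21): +35 → 40 left.
Legal/tier1 (13): +30 → 10 left.
QA tier1 at 7: only 10 left, fill 10.
Total = 21×35 + 13×30 + 7×10 = 1195.

1195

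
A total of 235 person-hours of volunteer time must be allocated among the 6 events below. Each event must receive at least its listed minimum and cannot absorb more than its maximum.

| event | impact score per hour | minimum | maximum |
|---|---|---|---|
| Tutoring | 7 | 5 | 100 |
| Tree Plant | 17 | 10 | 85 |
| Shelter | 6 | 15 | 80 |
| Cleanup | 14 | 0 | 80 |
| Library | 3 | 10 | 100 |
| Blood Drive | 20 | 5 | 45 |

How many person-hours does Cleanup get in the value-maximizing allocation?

Meeting every minimum uses 5+10+15+0+10+5 = 45 person-hours, leaving 190.
Order the events by impact score per hour: Blood Drive 20 > Tree Plant 17 > Cleanup 14 > Tutoring 7 > Shelter 6 > Library 3.
Blood Drive: +40 to 45 (cap) → 150 left.
Tree Plant: +75 to 85 (cap) → 75 left.
Only 75 left; Cleanup takes them to reach 75.

75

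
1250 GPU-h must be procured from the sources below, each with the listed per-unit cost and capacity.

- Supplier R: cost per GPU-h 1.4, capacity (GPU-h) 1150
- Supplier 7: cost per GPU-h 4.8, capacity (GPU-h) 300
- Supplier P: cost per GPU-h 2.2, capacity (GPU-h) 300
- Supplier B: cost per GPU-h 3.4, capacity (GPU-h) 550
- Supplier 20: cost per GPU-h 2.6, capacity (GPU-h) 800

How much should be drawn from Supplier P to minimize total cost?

100

Cheapest first:
Take 1150 from Supplier R at 1.4 → need 100 more.
Take 100 from Supplier P at 2.2 to finish.
Supplier 20, Supplier B, Supplier 7: unused.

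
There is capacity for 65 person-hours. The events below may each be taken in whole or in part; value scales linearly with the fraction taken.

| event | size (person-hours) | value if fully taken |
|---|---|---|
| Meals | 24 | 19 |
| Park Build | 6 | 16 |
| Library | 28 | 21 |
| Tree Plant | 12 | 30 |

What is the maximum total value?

82.25

Best value per unit of size first: Park Build 16/6≈2.67, Tree Plant 30/12≈2.5, Meals 19/24≈0.792, Library 21/28≈0.75.
Take all of Park Build (6 person-hours, value 16) — 59 person-hours left.
Tree Plant: take in full, 12 person-hours for value 30 — 47 left.
All 24 person-hours of Meals fit (value 19) — 23 remain.
Fill the last 23 person-hours with part of Library: 23/28 of it earns 17.25.
Total value = 82.25.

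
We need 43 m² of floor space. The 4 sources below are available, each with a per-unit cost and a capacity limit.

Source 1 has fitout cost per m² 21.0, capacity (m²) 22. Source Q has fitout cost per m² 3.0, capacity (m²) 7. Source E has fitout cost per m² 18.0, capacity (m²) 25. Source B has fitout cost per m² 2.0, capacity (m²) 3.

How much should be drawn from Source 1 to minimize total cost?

8

Cheapest first:
Source B (2.0): use full 3 → 40 m² to go.
Source Q at 3.0: take all 7 m² → 33 still needed.
Source E (18.0): use full 25 → 8 m² to go.
Take 8 from Source 1 at 21.0 to finish.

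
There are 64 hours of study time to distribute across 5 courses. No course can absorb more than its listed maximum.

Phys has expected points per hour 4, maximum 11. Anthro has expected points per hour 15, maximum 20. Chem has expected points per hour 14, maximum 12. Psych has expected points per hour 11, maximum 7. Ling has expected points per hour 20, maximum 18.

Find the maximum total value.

933

Rank by expected points per hour: Ling 20 > Anthro 15 > Chem 14 > Psych 11 > Phys 4.
Give Ling 18 to hit its cap of 18 — 46 left.
Give Anthro 20 to hit its cap of 20 — 26 left.
Chem takes 12 to reach its cap of 12 — 14 left.
Psych takes 7 to reach its cap of 7 — 7 left.
Phys: +7 (room for 11) → 7. Pool exhausted.
Total = 4×7 + 15×20 + 14×12 + 11×7 + 20×18 = 933.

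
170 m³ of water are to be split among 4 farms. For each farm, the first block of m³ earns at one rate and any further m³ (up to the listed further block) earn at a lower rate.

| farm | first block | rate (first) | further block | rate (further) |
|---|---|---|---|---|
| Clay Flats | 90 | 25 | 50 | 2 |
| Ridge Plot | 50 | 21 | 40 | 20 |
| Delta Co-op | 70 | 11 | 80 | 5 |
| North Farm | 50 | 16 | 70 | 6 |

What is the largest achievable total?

3900

Order all 8 blocks by rate: Clay Flats/T1 25 > Ridge Plot/T1 21 > Ridge Plot/T2 20 > North Farm/T1 16 > Delta Co-op/T1 11 > North Farm/T2 6 > Delta Co-op/T2 5 > Clay Flats/T2 2.
Clay Flats/T1 (25): +90 ; 80 left.
Fill Ridge Plot T1 block (50 at 21) ; 30 left.
30 remain; put them into Ridge Plot T2 at 20.
Total = 25×90 + 21×50 + 20×30 = 3900.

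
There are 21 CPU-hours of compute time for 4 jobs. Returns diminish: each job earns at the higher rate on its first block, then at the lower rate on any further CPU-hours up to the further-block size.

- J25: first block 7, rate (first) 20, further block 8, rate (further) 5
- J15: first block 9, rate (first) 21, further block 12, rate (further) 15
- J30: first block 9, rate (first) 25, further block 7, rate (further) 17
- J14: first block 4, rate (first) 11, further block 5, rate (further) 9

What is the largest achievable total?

474

Order all 8 blocks by rate: J30/first 25 > J15/first 21 > J25/first 20 > J30/second 17 > J15/second 15 > J14/first 11 > J14/second 9 > J25/second 5.
J30 first at 25: fill all 9 → 12 left.
J15 first at 21: fill all 9 → 3 left.
3 remain; put them into J25 first at 20.
Total = 25×9 + 21×9 + 20×3 = 474.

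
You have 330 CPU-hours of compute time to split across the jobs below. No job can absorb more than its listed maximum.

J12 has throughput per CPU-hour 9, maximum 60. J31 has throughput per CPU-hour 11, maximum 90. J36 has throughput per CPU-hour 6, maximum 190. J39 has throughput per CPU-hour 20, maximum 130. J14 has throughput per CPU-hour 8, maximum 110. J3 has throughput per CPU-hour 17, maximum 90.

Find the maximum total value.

5300

Rank by throughput per CPU-hour: J39 20 > J3 17 > J31 11 > J12 9 > J14 8 > J36 6.
Give J39 130 to hit its cap of 130 ; 200 left.
Give J3 90 to hit its cap of 90 ; 110 left.
Give J31 90 to hit its cap of 90 ; 20 left.
J12 has room for 60 but only 20 remain, so it gets 20.
Total = 9×20 + 11×90 + 20×130 + 17×90 = 5300.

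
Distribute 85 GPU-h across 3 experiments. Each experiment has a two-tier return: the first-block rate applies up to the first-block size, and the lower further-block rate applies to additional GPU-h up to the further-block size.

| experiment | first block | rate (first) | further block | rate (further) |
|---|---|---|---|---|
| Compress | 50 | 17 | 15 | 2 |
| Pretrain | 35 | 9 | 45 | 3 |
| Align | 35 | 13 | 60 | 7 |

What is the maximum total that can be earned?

Rank every tier by rate: Compress/tier1 17 > Align/tier1 13 > Pretrain/tier1 9 > Align/tier2 7 > Pretrain/tier2 3 > Compress/tier2 2.
Fill Compress tier1 block (50 at 17) ; 35 left.
Align/tier1 (13): +35 ; 0 left.
Total = 17×50 + 13×35 = 1305.

1305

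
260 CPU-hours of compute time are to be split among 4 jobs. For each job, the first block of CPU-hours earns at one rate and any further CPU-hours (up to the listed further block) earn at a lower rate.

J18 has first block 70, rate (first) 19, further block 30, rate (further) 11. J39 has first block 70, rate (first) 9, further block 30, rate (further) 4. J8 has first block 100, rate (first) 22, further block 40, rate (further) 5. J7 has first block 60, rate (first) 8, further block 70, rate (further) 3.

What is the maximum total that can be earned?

Order all 8 blocks by rate: J8/T1 22 > J18/T1 19 > J18/T2 11 > J39/T1 9 > J7/T1 8 > J8/T2 5 > J39/T2 4 > J7/T2 3.
Fill J8 T1 block (100 at 22) → 160 left.
J18 T1 at 19: fill all 70 → 90 left.
J18/T2 (11): +30 → 60 left.
60 remain; put them into J39 T1 at 9.
Total = 22×100 + 19×70 + 11×30 + 9×60 = 4400.

4400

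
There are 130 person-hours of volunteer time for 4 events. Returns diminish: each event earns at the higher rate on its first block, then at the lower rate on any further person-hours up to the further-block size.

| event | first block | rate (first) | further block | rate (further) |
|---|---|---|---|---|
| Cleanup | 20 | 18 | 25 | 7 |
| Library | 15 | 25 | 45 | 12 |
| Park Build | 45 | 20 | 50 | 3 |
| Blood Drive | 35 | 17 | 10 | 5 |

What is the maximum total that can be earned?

Order all 8 blocks by rate: Library/tier1 25 > Park Build/tier1 20 > Cleanup/tier1 18 > Blood Drive/tier1 17 > Library/tier2 12 > Cleanup/tier2 7 > Blood Drive/tier2 5 > Park Build/tier2 3.
Fill Library tier1 block (15 at 25) — 115 left.
Park Build tier1 at 20: fill all 45 — 70 left.
Cleanup tier1 at 18: fill all 20 — 50 left.
Fill Blood Drive tier1 block (35 at 17) — 15 left.
Library/tier2: +15 of 45 at 12; pool empty.
Total = 25×15 + 20×45 + 18×20 + 17×35 + 12×15 = 2410.

2410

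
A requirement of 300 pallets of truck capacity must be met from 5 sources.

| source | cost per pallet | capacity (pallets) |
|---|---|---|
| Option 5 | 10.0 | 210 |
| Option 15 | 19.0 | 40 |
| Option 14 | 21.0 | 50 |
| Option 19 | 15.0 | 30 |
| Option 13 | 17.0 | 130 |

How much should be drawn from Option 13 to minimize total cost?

60

Cheapest first:
Take 210 from Option 5 at 10.0 — need 90 more.
Take 30 from Option 19 at 15.0 — need 60 more.
Take 60 from Option 13 at 17.0 to finish.
Option 15, Option 14: unused.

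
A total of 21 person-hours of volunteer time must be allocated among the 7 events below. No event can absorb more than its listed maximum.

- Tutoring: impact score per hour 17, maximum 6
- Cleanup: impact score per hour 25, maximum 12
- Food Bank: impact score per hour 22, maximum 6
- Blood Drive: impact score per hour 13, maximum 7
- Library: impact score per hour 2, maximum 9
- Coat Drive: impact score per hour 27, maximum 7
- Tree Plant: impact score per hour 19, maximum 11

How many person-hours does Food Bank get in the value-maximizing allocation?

Rank by impact score per hour: Coat Drive 27 > Cleanup 25 > Food Bank 22 > Tree Plant 19 > Tutoring 17 > Blood Drive 13 > Library 2.
Coat Drive takes 7 to reach its cap of 7 — 14 left.
Cleanup takes 12 to reach its cap of 12 — 2 left.
Food Bank: +2 (room for 6) → 2. Pool exhausted.

2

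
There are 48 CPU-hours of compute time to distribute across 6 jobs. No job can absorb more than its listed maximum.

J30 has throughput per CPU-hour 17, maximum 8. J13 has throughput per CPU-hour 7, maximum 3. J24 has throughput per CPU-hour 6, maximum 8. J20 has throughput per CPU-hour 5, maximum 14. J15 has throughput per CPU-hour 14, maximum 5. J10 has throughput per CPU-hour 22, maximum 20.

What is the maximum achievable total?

735

Order the jobs by throughput per CPU-hour: J10 22 > J30 17 > J15 14 > J13 7 > J24 6 > J20 5.
J10: +20 to 20 (cap) ; 28 left.
J30: +8 to 8 (cap) ; 20 left.
J15 takes 5 to reach its cap of 5 ; 15 left.
Give J13 3 to hit its cap of 3 ; 12 left.
J24 takes 8 to reach its cap of 8 ; 4 left.
J20: +4 (room for 14) → 4. Pool exhausted.
Total = 17×8 + 7×3 + 6×8 + 5×4 + 14×5 + 22×20 = 735.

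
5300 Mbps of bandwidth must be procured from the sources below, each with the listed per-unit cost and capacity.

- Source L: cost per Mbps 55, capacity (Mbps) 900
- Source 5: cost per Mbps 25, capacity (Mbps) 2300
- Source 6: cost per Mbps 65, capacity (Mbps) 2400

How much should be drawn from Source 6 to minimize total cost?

2100

Use sources in increasing cost order.
Source 5 (25): use full 2300 — 3000 Mbps to go.
Take 900 from Source L at 55 — need 2100 more.
Take 2100 from Source 6 at 65 to finish.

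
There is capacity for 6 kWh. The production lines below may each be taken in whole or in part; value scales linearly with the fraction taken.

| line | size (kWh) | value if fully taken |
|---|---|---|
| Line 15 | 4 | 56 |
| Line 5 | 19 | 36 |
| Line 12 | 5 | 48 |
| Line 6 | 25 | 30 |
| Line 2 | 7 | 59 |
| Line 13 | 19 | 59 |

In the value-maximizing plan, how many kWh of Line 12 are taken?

Rank by value-to-size ratio: Line 15 56/4≈14, Line 12 48/5≈9.6, Line 2 59/7≈8.43, Line 13 59/19≈3.11, Line 5 36/19≈1.89, Line 6 30/25≈1.2.
All 4 kWh of Line 15 fit (value 56) ; 2 remain.
Fill the last 2 kWh with part of Line 12: 2/5 of it earns 19.2.

2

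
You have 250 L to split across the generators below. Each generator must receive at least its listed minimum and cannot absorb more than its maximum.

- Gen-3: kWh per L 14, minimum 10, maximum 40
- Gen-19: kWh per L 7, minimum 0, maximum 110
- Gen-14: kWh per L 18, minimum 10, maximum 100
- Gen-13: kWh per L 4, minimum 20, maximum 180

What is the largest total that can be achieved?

Meeting every minimum uses 10+0+10+20 = 40 L, leaving 210.
Highest kWh per L first: Gen-14 18 > Gen-3 14 > Gen-19 7 > Gen-13 4.
Give Gen-14 90 more to hit its cap of 100 → 120 left.
Gen-3: +30 to 40 (cap) → 90 left.
Only 90 left; Gen-19 takes them to reach 90.
Total = 14×40 + 7×90 + 18×100 + 4×20 = 3070.

3070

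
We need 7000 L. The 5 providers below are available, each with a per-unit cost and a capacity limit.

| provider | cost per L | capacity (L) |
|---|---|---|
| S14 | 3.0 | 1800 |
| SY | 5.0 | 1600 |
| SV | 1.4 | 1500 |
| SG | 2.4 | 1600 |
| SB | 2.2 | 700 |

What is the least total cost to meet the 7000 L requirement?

19880

Fill from the cheapest provider first.
SV at 1.4: take all 1500 L ; 5500 still needed.
SB at 2.2: take all 700 L ; 4800 still needed.
Take 1600 from SG at 2.4 ; need 3200 more.
S14 (3.0): use full 1800 ; 1400 L to go.
SY (5.0): take the remaining 1400 ; done.
Cost = 1500×1.4 + 700×2.2 + 1600×2.4 + 1800×3.0 + 1400×5.0 = 19880.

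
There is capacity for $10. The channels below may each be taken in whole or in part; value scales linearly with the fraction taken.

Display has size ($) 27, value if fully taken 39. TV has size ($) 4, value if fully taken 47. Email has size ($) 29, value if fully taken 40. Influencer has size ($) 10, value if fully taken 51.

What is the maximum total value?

77.6

Best value per unit of size first: TV 47/4≈11.8, Influencer 51/10≈5.1, Display 39/27≈1.44, Email 40/29≈1.38.
Take all of TV (4 $, value 47) — 6 $ left.
6 $ left: a 6/10 share of Influencer gives 51×6/10 = 30.6.
Total value = 77.6.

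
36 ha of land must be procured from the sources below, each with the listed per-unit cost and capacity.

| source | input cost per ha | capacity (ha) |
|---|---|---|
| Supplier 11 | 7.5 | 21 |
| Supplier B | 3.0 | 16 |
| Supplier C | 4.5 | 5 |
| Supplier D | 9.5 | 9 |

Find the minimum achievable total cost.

183

Fill from the cheapest source first.
Supplier B (3.0): use full 16 — 20 ha to go.
Supplier C (4.5): use full 5 — 15 ha to go.
Take 15 from Supplier 11 at 7.5 to finish.
Supplier D: unused.
Cost = 16×3.0 + 5×4.5 + 15×7.5 = 183.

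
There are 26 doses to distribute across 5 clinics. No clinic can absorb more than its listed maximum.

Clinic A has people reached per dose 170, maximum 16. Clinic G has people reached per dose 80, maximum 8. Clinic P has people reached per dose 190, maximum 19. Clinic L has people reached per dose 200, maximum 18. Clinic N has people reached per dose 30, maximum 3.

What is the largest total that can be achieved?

Order the clinics by people reached per dose: Clinic L 200 > Clinic P 190 > Clinic A 170 > Clinic G 80 > Clinic N 30.
Clinic L takes 18 to reach its cap of 18 ; 8 left.
Clinic P has room for 19 but only 8 remain, so it gets 8.
Total = 190×8 + 200×18 = 5120.

5120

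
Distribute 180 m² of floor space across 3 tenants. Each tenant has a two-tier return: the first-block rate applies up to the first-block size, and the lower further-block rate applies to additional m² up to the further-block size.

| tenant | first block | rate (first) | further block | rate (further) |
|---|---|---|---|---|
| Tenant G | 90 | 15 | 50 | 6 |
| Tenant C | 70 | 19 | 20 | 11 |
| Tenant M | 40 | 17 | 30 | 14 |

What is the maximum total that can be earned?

Rank every tier by rate: Tenant C/tier1 19 > Tenant M/tier1 17 > Tenant G/tier1 15 > Tenant M/tier2 14 > Tenant C/tier2 11 > Tenant G/tier2 6.
Tenant C tier1 at 19: fill all 70 ; 110 left.
Tenant M tier1 at 17: fill all 40 ; 70 left.
Tenant G tier1 at 15: only 70 left, fill 70.
Total = 19×70 + 17×40 + 15×70 = 3060.

3060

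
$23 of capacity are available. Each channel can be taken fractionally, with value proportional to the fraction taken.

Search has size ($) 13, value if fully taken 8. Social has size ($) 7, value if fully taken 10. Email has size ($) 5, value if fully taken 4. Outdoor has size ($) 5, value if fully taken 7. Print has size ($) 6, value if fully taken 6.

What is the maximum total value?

Sort by value density: Social 10/7≈1.43, Outdoor 7/5≈1.4, Print 6/6≈1, Email 4/5≈0.8, Search 8/13≈0.615.
Take all of Social (7 $, value 10) ; 16 $ left.
All 5 $ of Outdoor fit (value 7) ; 11 remain.
Take all of Print (6 $, value 6) ; 5 $ left.
Email: take in full, 5 $ for value 4 ; 0 left.
Total value = 27.

27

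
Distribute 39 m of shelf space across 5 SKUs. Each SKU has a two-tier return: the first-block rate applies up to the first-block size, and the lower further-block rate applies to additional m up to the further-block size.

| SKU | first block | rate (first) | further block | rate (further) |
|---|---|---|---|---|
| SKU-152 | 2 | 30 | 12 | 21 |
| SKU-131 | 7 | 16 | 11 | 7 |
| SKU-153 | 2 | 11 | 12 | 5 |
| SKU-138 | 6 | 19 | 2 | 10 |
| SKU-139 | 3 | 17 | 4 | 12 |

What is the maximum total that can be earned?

686

Treat each block as its own option and order by rate: SKU-152/tier1 30 > SKU-152/tier2 21 > SKU-138/tier1 19 > SKU-139/tier1 17 > SKU-131/tier1 16 > SKU-139/tier2 12 > SKU-153/tier1 11 > SKU-138/tier2 10 > SKU-131/tier2 7 > SKU-153/tier2 5.
SKU-152 tier1 at 30: fill all 2 — 37 left.
SKU-152 tier2 at 21: fill all 12 — 25 left.
SKU-138/tier1 (19): +6 — 19 left.
SKU-139 tier1 at 17: fill all 3 — 16 left.
SKU-131/tier1 (16): +7 — 9 left.
SKU-139 tier2 at 12: fill all 4 — 5 left.
SKU-153 tier1 at 11: fill all 2 — 3 left.
SKU-138/tier2 (10): +2 — 1 left.
SKU-131 tier2 at 7: only 1 left, fill 1.
Total = 30×2 + 21×12 + 19×6 + 17×3 + 16×7 + 12×4 + 11×2 + 10×2 + 7×1 = 686.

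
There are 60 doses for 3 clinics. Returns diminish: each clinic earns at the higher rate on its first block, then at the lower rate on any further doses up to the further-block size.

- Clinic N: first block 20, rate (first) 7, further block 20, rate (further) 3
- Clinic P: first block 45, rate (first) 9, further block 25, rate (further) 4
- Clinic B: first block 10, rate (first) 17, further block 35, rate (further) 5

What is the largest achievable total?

Rank every tier by rate: Clinic B/T1 17 > Clinic P/T1 9 > Clinic N/T1 7 > Clinic B/T2 5 > Clinic P/T2 4 > Clinic N/T2 3.
Clinic B/T1 (17): +10 → 50 left.
Clinic P T1 at 9: fill all 45 → 5 left.
5 remain; put them into Clinic N T1 at 7.
Total = 17×10 + 9×45 + 7×5 = 610.

610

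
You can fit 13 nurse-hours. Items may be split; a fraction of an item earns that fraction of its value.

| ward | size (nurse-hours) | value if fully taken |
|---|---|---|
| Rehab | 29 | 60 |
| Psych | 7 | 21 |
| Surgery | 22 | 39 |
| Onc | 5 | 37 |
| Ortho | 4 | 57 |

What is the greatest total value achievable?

Best value per unit of size first: Ortho 57/4≈14.2, Onc 37/5≈7.4, Psych 21/7≈3, Rehab 60/29≈2.07, Surgery 39/22≈1.77.
All 4 nurse-hours of Ortho fit (value 57) — 9 remain.
Take all of Onc (5 nurse-hours, value 37) — 4 nurse-hours left.
4 nurse-hours left: a 4/7 share of Psych gives 21×4/7 = 12.
Total value = 106.

106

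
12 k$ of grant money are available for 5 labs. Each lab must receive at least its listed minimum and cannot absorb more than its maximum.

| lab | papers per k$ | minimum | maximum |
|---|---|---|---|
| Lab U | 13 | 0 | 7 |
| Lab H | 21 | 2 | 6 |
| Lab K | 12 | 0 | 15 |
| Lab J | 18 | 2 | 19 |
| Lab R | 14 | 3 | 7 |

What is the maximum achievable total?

222

Meeting every minimum uses 0+2+0+2+3 = 7 k$, leaving 5.
Rank by papers per k$: Lab H 21 > Lab J 18 > Lab R 14 > Lab U 13 > Lab K 12.
Lab H: +4 to 6 (cap) ; 1 left.
Only 1 left; Lab J takes them to reach 3.
Total = 21×6 + 18×3 + 14×3 = 222.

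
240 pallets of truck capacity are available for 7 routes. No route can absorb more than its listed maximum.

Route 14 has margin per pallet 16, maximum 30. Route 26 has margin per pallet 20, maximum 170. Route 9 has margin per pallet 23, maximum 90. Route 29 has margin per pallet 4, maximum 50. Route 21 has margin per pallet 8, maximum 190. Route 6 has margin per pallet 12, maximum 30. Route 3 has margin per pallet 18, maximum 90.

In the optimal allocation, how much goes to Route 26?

Highest margin per pallet first: Route 9 23 > Route 26 20 > Route 3 18 > Route 14 16 > Route 6 12 > Route 21 8 > Route 29 4.
Route 9: +90 to 90 (cap) — 150 left.
Route 26 has room for 170 but only 150 remain, so it gets 150.

150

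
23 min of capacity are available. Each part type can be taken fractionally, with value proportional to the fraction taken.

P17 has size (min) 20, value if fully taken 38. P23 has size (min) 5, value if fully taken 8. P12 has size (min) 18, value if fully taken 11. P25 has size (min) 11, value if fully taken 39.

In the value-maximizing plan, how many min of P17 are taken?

Rank by value-to-size ratio: P25 39/11≈3.55, P17 38/20≈1.9, P23 8/5≈1.6, P12 11/18≈0.611.
All 11 min of P25 fit (value 39) — 12 remain.
Only 12 min remain; take 12/20 of P17 for value 38×12/20 = 22.8.

12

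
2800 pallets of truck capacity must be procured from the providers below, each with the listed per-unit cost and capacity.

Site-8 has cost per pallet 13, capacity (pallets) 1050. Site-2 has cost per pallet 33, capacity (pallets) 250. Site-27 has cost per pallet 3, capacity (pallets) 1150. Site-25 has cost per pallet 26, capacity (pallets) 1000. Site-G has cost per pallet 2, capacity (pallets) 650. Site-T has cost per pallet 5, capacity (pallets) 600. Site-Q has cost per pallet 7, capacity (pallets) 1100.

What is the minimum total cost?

Use providers in increasing cost order.
Site-G (2): use full 650 → 2150 pallets to go.
Site-27 at 3: take all 1150 pallets → 1000 still needed.
Site-T at 5: take all 600 pallets → 400 still needed.
Take 400 from Site-Q at 7 to finish.
Site-8, Site-25, Site-2: unused.
Cost = 650×2 + 1150×3 + 600×5 + 400×7 = 10550.

10550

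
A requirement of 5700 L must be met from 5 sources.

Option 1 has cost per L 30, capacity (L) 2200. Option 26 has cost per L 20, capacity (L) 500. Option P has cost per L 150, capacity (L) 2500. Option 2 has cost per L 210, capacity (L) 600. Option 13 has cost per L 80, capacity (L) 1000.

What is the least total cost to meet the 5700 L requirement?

Fill from the cheapest source first.
Option 26 (20): use full 500 — 5200 L to go.
Option 1 (30): use full 2200 — 3000 L to go.
Take 1000 from Option 13 at 80 — need 2000 more.
Take 2000 from Option P at 150 to finish.
Option 2: unused.
Cost = 500×20 + 2200×30 + 1000×80 + 2000×150 = 456000.

456000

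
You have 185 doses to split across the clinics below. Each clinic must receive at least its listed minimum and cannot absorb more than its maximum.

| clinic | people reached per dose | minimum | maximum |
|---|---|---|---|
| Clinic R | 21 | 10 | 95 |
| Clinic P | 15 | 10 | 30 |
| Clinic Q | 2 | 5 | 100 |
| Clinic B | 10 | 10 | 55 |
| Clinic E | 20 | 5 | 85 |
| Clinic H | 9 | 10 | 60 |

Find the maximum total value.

Meeting every minimum uses 10+10+5+10+5+10 = 50 doses, leaving 135.
Rank by people reached per dose: Clinic R 21 > Clinic E 20 > Clinic P 15 > Clinic B 10 > Clinic H 9 > Clinic Q 2.
Clinic R: +85 to 95 (cap) ; 50 left.
Only 50 left; Clinic E takes them to reach 55.
Total = 21×95 + 15×10 + 2×5 + 10×10 + 20×55 + 9×10 = 3445.

3445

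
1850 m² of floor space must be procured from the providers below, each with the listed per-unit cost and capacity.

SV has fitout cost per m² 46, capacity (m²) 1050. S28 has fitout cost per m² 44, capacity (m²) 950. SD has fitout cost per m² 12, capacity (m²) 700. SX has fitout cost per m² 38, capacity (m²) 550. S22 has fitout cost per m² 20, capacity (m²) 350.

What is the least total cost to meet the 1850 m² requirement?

47300

Use providers in increasing cost order.
SD (12): use full 700 ; 1150 m² to go.
Take 350 from S22 at 20 ; need 800 more.
Take 550 from SX at 38 ; need 250 more.
Take 250 from S28 at 44 to finish.
SV: unused.
Cost = 700×12 + 350×20 + 550×38 + 250×44 = 47300.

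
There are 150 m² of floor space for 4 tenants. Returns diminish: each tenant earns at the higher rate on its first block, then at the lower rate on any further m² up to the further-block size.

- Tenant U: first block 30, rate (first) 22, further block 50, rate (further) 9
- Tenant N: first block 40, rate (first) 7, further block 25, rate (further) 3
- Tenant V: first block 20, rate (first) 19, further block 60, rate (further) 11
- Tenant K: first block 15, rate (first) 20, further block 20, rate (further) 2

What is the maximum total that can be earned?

2225

Order all 8 blocks by rate: Tenant U/first 22 > Tenant K/first 20 > Tenant V/first 19 > Tenant V/second 11 > Tenant U/second 9 > Tenant N/first 7 > Tenant N/second 3 > Tenant K/second 2.
Fill Tenant U first block (30 at 22) ; 120 left.
Fill Tenant K first block (15 at 20) ; 105 left.
Tenant V first at 19: fill all 20 ; 85 left.
Tenant V/second (11): +60 ; 25 left.
25 remain; put them into Tenant U second at 9.
Total = 22×30 + 20×15 + 19×20 + 11×60 + 9×25 = 2225.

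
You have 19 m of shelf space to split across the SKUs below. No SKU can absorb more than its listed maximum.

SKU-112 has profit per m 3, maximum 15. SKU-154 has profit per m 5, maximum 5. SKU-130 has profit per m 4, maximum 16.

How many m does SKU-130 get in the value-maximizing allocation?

Order the SKUs by profit per m: SKU-154 5 > SKU-130 4 > SKU-112 3.
SKU-154 takes 5 to reach its cap of 5 ; 14 left.
SKU-130 has room for 16 but only 14 remain, so it gets 14.

14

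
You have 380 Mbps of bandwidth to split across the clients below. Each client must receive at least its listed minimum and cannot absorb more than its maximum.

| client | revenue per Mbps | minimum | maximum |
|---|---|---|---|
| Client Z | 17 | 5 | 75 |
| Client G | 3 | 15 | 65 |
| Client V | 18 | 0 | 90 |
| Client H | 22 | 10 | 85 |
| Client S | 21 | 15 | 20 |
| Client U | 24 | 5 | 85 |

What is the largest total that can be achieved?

Meeting every minimum uses 5+15+0+10+15+5 = 50 Mbps, leaving 330.
Rank by revenue per Mbps: Client U 24 > Client H 22 > Client S 21 > Client V 18 > Client Z 17 > Client G 3.
Give Client U 80 more to hit its cap of 85 — 250 left.
Client H takes 75 more to reach its cap of 85 — 175 left.
Client S: +5 to 20 (cap) — 170 left.
Client V: +90 to 90 (cap) — 80 left.
Give Client Z 70 more to hit its cap of 75 — 10 left.
Only 10 left; Client G takes them to reach 25.
Total = 17×75 + 3×25 + 18×90 + 22×85 + 21×20 + 24×85 = 7300.

7300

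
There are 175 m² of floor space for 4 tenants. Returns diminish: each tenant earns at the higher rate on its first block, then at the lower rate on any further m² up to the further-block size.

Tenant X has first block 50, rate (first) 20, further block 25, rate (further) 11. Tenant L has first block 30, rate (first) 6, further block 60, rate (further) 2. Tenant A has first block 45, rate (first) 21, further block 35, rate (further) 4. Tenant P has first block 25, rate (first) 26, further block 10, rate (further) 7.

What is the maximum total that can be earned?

Rank every tier by rate: Tenant P/T1 26 > Tenant A/T1 21 > Tenant X/T1 20 > Tenant X/T2 11 > Tenant P/T2 7 > Tenant L/T1 6 > Tenant A/T2 4 > Tenant L/T2 2.
Tenant P/T1 (26): +25 → 150 left.
Tenant A T1 at 21: fill all 45 → 105 left.
Fill Tenant X T1 block (50 at 20) → 55 left.
Tenant X/T2 (11): +25 → 30 left.
Tenant P T2 at 7: fill all 10 → 20 left.
Tenant L T1 at 6: only 20 left, fill 20.
Total = 26×25 + 21×45 + 20×50 + 11×25 + 7×10 + 6×20 = 3060.

3060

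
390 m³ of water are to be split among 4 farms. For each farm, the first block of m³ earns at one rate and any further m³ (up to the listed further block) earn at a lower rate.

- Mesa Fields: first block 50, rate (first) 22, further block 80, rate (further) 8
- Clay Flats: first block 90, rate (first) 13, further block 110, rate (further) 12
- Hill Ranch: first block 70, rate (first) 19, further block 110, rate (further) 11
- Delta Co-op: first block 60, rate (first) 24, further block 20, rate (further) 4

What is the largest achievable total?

Order all 8 blocks by rate: Delta Co-op/first 24 > Mesa Fields/first 22 > Hill Ranch/first 19 > Clay Flats/first 13 > Clay Flats/second 12 > Hill Ranch/second 11 > Mesa Fields/second 8 > Delta Co-op/second 4.
Delta Co-op first at 24: fill all 60 — 330 left.
Mesa Fields/first (22): +50 — 280 left.
Fill Hill Ranch first block (70 at 19) — 210 left.
Fill Clay Flats first block (90 at 13) — 120 left.
Clay Flats second at 12: fill all 110 — 10 left.
Hill Ranch/second: +10 of 110 at 11; pool empty.
Total = 24×60 + 22×50 + 19×70 + 13×90 + 12×110 + 11×10 = 6470.

6470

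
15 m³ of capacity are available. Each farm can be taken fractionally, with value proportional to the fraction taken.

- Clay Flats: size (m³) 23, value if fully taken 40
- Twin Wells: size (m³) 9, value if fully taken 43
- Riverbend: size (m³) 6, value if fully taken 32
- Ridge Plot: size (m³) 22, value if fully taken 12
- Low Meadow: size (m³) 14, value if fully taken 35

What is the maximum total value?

75

Rank by value-to-size ratio: Riverbend 32/6≈5.33, Twin Wells 43/9≈4.78, Low Meadow 35/14≈2.5, Clay Flats 40/23≈1.74, Ridge Plot 12/22≈0.545.
Take all of Riverbend (6 m³, value 32) ; 9 m³ left.
Twin Wells: take in full, 9 m³ for value 43 ; 0 left.
Total value = 75.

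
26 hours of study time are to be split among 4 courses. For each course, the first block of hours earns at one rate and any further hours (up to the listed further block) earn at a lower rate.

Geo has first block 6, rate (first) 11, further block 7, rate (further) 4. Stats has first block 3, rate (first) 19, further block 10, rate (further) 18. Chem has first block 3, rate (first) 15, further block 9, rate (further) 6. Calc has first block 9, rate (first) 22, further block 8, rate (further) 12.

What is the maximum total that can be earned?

Treat each block as its own option and order by rate: Calc/first 22 > Stats/first 19 > Stats/second 18 > Chem/first 15 > Calc/second 12 > Geo/first 11 > Chem/second 6 > Geo/second 4.
Fill Calc first block (9 at 22) — 17 left.
Stats/first (19): +3 — 14 left.
Stats/second (18): +10 — 4 left.
Chem/first (15): +3 — 1 left.
Calc second at 12: only 1 left, fill 1.
Total = 22×9 + 19×3 + 18×10 + 15×3 + 12×1 = 492.

492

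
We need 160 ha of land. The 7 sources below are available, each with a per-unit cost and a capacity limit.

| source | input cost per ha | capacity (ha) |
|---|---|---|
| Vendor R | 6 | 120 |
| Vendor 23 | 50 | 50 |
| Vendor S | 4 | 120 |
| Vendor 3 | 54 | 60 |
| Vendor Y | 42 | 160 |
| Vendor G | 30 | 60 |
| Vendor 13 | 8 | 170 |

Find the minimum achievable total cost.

Cheapest first:
Take 120 from Vendor S at 4 → need 40 more.
Vendor R (6): take the remaining 40 → done.
Vendor 13, Vendor G, Vendor Y, Vendor 23, Vendor 3: unused.
Cost = 120×4 + 40×6 = 720.

720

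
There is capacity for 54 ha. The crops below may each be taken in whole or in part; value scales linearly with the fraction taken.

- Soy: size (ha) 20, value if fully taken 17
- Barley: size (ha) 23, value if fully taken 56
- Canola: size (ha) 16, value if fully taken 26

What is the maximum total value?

94.75

Best value per unit of size first: Barley 56/23≈2.43, Canola 26/16≈1.62, Soy 17/20≈0.85.
Take all of Barley (23 ha, value 56) → 31 ha left.
All 16 ha of Canola fit (value 26) → 15 remain.
15 ha left: a 15/20 share of Soy gives 17×15/20 = 12.75.
Total value = 94.75.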